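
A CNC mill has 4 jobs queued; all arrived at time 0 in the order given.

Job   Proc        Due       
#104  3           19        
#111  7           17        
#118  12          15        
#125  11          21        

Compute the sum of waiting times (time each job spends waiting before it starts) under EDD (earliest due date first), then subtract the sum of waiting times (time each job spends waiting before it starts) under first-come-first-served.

EDD (increasing due date): #118 #111 #104 #125.
#118: waits 0, runs 0→12
#111: waits 12, runs 12→19
#104: waits 19, runs 19→22
#125: waits 22, runs 22→33
Sum = 0+12+19+22 = 53.
FIFO (arrival order): #104 #111 #118 #125.
#104: waits 0, runs 0→3
#111: waits 3, runs 3→10
#118: waits 10, runs 10→22
#125: waits 22, runs 22→33
Sum = 0+3+10+22 = 35.
Difference = 53 − 35 = 18.

18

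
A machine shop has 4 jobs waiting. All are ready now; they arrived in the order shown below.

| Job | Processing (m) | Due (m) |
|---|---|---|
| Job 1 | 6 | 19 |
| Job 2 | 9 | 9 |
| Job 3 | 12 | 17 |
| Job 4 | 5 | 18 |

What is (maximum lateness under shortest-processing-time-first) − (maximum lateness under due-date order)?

SPT (increasing processing time): Job 4 Job 1 Job 2 Job 3.
Job 4: 0→5, due 18, lateness -13
Job 1: 5→11, due 19, lateness -8
Job 2: 11→20, due 9, lateness 11
Job 3: 20→32, due 17, lateness 15
Maximum = 15.
EDD (increasing due date): Job 2 Job 3 Job 4 Job 1.
Job 2: 0→9, due 9, lateness 0
Job 3: 9→21, due 17, lateness 4
Job 4: 21→26, due 18, lateness 8
Job 1: 26→32, due 19, lateness 13
Maximum = 13.
Difference = 15 − 13 = 2.

2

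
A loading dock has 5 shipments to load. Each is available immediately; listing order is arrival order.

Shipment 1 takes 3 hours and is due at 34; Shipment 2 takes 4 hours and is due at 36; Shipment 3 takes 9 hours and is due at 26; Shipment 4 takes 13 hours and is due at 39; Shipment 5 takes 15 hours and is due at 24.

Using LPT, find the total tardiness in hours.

LPT (decreasing processing time): Shipment 5 Shipment 4 Shipment 3 Shipment 2 Shipment 1.
Shipment 5: 0→15, due 24, tardiness 0
Shipment 4: 15→28, due 39, tardiness 0
Shipment 3: 28→37, due 26, tardiness 11
Shipment 2: 37→41, due 36, tardiness 5
Shipment 1: 41→44, due 34, tardiness 10
Sum = 0+0+11+5+10 = 26.

26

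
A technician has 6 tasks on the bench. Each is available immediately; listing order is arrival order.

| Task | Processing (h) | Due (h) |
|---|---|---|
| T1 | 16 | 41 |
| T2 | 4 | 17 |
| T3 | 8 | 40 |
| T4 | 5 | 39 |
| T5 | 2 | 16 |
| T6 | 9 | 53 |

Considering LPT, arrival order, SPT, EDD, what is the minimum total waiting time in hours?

66

LPT (decreasing processing time): T1 T6 T3 T4 T2 T5.
T1: waits 0, runs 0→16
T6: waits 16, runs 16→25
T3: waits 25, runs 25→33
T4: waits 33, runs 33→38
T2: waits 38, runs 38→42
T5: waits 42, runs 42→44
Sum = 0+16+25+33+38+42 = 154.
FIFO (arrival order): T1 T2 T3 T4 T5 T6.
T1: waits 0, runs 0→16
T2: waits 16, runs 16→20
T3: waits 20, runs 20→28
T4: waits 28, runs 28→33
T5: waits 33, runs 33→35
T6: waits 35, runs 35→44
Sum = 0+16+20+28+33+35 = 132.
SPT (increasing processing time): T5 T2 T4 T3 T6 T1.
T5: waits 0, runs 0→2
T2: waits 2, runs 2→6
T4: waits 6, runs 6→11
T3: waits 11, runs 11→19
T6: waits 19, runs 19→28
T1: waits 28, runs 28→44
Sum = 0+2+6+11+19+28 = 66.
EDD (increasing due date): T5 T2 T4 T3 T1 T6.
T5: waits 0, runs 0→2
T2: waits 2, runs 2→6
T4: waits 6, runs 6→11
T3: waits 11, runs 11→19
T1: waits 19, runs 19→35
T6: waits 35, runs 35→44
Sum = 0+2+6+11+19+35 = 73.
LPT 154, FIFO 132, SPT 66, EDD 73 → minimum 66.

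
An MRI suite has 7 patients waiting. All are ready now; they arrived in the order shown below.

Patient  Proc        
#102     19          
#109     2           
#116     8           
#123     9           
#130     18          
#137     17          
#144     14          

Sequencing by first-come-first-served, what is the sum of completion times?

323

FIFO (arrival order): #102 #109 #116 #123 #130 #137 #144.
#102: 0→19
#109: 19→21
#116: 21→29
#123: 29→38
#130: 38→56
#137: 56→73
#144: 73→87
Sum = 19+21+29+38+56+73+87 = 323.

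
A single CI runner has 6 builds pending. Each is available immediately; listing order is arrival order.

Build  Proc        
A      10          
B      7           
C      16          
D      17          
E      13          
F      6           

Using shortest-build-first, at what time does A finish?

23

SPT (increasing processing time): F B A E C D.
F: 0→6
B: 6→13
A: 13→23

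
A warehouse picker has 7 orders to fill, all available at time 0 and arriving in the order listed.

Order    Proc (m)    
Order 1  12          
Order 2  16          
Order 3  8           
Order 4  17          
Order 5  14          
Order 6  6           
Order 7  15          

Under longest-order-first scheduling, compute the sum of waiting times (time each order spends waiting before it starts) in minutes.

316

LPT (decreasing processing time): Order 4 Order 2 Order 7 Order 5 Order 1 Order 3 Order 6.
Order 4: waits 0, runs 0→17
Order 2: waits 17, runs 17→33
Order 7: waits 33, runs 33→48
Order 5: waits 48, runs 48→62
Order 1: waits 62, runs 62→74
Order 3: waits 74, runs 74→82
Order 6: waits 82, runs 82→88
Sum = 0+17+33+48+62+74+82 = 316.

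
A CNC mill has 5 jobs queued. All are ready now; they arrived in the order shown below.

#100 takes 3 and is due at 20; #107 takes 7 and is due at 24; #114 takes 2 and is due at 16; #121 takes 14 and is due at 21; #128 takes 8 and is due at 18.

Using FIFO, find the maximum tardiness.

16

FIFO (arrival order): #100 #107 #114 #121 #128.
#100: 0→3, due 20, tardiness 0
#107: 3→10, due 24, tardiness 0
#114: 10→12, due 16, tardiness 0
#121: 12→26, due 21, tardiness 5
#128: 26→34, due 18, tardiness 16
Maximum = 16.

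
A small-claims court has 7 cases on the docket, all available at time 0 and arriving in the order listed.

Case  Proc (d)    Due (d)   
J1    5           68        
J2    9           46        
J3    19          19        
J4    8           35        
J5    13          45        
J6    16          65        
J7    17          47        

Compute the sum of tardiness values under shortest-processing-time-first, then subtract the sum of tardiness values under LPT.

-25

SPT (increasing processing time): J1 J4 J2 J5 J6 J7 J3.
J1: 0→5, due 68, tardiness 0
J4: 5→13, due 35, tardiness 0
J2: 13→22, due 46, tardiness 0
J5: 22→35, due 45, tardiness 0
J6: 35→51, due 65, tardiness 0
J7: 51→68, due 47, tardiness 21
J3: 68→87, due 19, tardiness 68
Sum = 0+0+0+0+0+21+68 = 89.
LPT (decreasing processing time): J3 J7 J6 J5 J2 J4 J1.
J3: 0→19, due 19, tardiness 0
J7: 19→36, due 47, tardiness 0
J6: 36→52, due 65, tardiness 0
J5: 52→65, due 45, tardiness 20
J2: 65→74, due 46, tardiness 28
J4: 74→82, due 35, tardiness 47
J1: 82→87, due 68, tardiness 19
Sum = 0+0+0+20+28+47+19 = 114.
Difference = 89 − 114 = -25.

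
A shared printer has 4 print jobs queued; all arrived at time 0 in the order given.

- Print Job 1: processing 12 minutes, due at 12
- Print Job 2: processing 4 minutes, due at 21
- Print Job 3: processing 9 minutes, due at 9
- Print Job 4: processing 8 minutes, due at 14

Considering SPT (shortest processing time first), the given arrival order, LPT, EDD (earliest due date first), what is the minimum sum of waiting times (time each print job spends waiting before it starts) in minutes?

SPT (increasing processing time): Print Job 2 Print Job 4 Print Job 3 Print Job 1.
Print Job 2: waits 0, runs 0→4
Print Job 4: waits 4, runs 4→12
Print Job 3: waits 12, runs 12→21
Print Job 1: waits 21, runs 21→33
Sum = 0+4+12+21 = 37.
FIFO (arrival order): Print Job 1 Print Job 2 Print Job 3 Print Job 4.
Print Job 1: waits 0, runs 0→12
Print Job 2: waits 12, runs 12→16
Print Job 3: waits 16, runs 16→25
Print Job 4: waits 25, runs 25→33
Sum = 0+12+16+25 = 53.
LPT (decreasing processing time): Print Job 1 Print Job 3 Print Job 4 Print Job 2.
Print Job 1: waits 0, runs 0→12
Print Job 3: waits 12, runs 12→21
Print Job 4: waits 21, runs 21→29
Print Job 2: waits 29, runs 29→33
Sum = 0+12+21+29 = 62.
EDD (increasing due date): Print Job 3 Print Job 1 Print Job 4 Print Job 2.
Print Job 3: waits 0, runs 0→9
Print Job 1: waits 9, runs 9→21
Print Job 4: waits 21, runs 21→29
Print Job 2: waits 29, runs 29→33
Sum = 0+9+21+29 = 59.
SPT 37, FIFO 53, LPT 62, EDD 59 → minimum 37.

37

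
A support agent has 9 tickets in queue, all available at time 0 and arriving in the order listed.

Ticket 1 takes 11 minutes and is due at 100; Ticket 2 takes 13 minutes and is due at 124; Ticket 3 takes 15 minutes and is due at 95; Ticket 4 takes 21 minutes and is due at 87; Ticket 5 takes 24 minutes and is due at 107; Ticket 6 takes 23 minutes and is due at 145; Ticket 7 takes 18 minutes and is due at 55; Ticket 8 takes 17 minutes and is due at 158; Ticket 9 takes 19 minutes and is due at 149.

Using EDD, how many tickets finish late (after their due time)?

1

EDD (increasing due date): Ticket 7 Ticket 4 Ticket 3 Ticket 1 Ticket 5 Ticket 2 Ticket 6 Ticket 9 Ticket 8.
Ticket 7: 0→18, due 55, tardiness 0
Ticket 4: 18→39, due 87, tardiness 0
Ticket 3: 39→54, due 95, tardiness 0
Ticket 1: 54→65, due 100, tardiness 0
Ticket 5: 65→89, due 107, tardiness 0
Ticket 2: 89→102, due 124, tardiness 0
Ticket 6: 102→125, due 145, tardiness 0
Ticket 9: 125→144, due 149, tardiness 0
Ticket 8: 144→161, due 158, tardiness 3
Late tickets: 1.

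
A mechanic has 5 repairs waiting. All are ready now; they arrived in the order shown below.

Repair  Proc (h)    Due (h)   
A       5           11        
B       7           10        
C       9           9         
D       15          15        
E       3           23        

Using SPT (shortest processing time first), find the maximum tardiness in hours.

24

SPT (increasing processing time): E A B C D.
E: 0→3, due 23, tardiness 0
A: 3→8, due 11, tardiness 0
B: 8→15, due 10, tardiness 5
C: 15→24, due 9, tardiness 15
D: 24→39, due 15, tardiness 24
Maximum = 24.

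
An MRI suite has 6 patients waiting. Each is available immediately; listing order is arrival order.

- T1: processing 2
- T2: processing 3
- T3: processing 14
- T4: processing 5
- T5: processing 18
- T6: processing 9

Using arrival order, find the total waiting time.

FIFO (arrival order): T1 T2 T3 T4 T5 T6.
T1: waits 0, runs 0→2
T2: waits 2, runs 2→5
T3: waits 5, runs 5→19
T4: waits 19, runs 19→24
T5: waits 24, runs 24→42
T6: waits 42, runs 42→51
Sum = 0+2+5+19+24+42 = 92.

92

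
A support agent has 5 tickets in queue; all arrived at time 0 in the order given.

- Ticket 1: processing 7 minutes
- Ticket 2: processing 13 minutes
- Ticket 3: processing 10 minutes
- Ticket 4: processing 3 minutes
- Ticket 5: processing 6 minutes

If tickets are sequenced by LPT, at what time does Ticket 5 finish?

36

LPT (decreasing processing time): Ticket 2 Ticket 3 Ticket 1 Ticket 5 Ticket 4.
Ticket 2: 0→13
Ticket 3: 13→23
Ticket 1: 23→30
Ticket 5: 30→36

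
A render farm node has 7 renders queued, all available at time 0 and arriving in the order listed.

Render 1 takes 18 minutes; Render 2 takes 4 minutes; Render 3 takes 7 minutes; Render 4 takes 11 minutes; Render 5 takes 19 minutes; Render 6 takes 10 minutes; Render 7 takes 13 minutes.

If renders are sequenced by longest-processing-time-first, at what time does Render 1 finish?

LPT (decreasing processing time): Render 5 Render 1 Render 7 Render 4 Render 6 Render 3 Render 2.
Render 5: 0→19
Render 1: 19→37

37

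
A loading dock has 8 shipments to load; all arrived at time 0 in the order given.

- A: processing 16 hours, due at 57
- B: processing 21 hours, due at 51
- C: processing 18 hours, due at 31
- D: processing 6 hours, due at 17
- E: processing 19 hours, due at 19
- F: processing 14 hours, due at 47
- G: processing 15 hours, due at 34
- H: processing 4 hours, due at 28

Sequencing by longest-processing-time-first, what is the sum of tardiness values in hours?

353

LPT (decreasing processing time): B E C A G F D H.
B: 0→21, due 51, tardiness 0
E: 21→40, due 19, tardiness 21
C: 40→58, due 31, tardiness 27
A: 58→74, due 57, tardiness 17
G: 74→89, due 34, tardiness 55
F: 89→103, due 47, tardiness 56
D: 103→109, due 17, tardiness 92
H: 109→113, due 28, tardiness 85
Sum = 0+21+27+17+55+56+92+85 = 353.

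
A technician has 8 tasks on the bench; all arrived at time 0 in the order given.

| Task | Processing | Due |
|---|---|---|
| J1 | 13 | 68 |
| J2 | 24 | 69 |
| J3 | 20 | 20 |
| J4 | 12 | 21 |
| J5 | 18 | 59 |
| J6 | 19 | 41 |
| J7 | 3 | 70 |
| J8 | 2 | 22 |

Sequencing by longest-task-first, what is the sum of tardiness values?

LPT (decreasing processing time): J2 J3 J6 J5 J1 J4 J7 J8.
J2: 0→24, due 69, tardiness 0
J3: 24→44, due 20, tardiness 24
J6: 44→63, due 41, tardiness 22
J5: 63→81, due 59, tardiness 22
J1: 81→94, due 68, tardiness 26
J4: 94→106, due 21, tardiness 85
J7: 106→109, due 70, tardiness 39
J8: 109→111, due 22, tardiness 89
Sum = 0+24+22+22+26+85+39+89 = 307.

307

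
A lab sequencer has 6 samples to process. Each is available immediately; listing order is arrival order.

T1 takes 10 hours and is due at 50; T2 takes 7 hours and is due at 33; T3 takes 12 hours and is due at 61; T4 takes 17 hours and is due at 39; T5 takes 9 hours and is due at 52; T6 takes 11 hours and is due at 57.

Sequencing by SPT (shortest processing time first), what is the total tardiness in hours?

27

SPT (increasing processing time): T2 T5 T1 T6 T3 T4.
T2: 0→7, due 33, tardiness 0
T5: 7→16, due 52, tardiness 0
T1: 16→26, due 50, tardiness 0
T6: 26→37, due 57, tardiness 0
T3: 37→49, due 61, tardiness 0
T4: 49→66, due 39, tardiness 27
Sum = 0+0+0+0+0+27 = 27.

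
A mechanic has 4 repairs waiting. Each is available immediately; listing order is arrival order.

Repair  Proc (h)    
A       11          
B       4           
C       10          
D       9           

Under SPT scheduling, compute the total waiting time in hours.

40

SPT (increasing processing time): B D C A.
B: waits 0, runs 0→4
D: waits 4, runs 4→13
C: waits 13, runs 13→23
A: waits 23, runs 23→34
Sum = 0+4+13+23 = 40.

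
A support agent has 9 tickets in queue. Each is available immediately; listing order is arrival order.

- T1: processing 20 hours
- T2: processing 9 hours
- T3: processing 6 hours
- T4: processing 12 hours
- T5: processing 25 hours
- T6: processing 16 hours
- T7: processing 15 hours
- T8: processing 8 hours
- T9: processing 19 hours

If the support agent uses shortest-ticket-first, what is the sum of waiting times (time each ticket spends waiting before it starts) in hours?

SPT (increasing processing time): T3 T8 T2 T4 T7 T6 T9 T1 T5.
T3: waits 0, runs 0→6
T8: waits 6, runs 6→14
T2: waits 14, runs 14→23
T4: waits 23, runs 23→35
T7: waits 35, runs 35→50
T6: waits 50, runs 50→66
T9: waits 66, runs 66→85
T1: waits 85, runs 85→105
T5: waits 105, runs 105→130
Sum = 0+6+14+23+35+50+66+85+105 = 384.

384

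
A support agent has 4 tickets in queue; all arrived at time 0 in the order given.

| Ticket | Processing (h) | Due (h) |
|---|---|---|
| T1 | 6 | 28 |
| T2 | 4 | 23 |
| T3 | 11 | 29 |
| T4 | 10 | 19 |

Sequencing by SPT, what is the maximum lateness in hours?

2

SPT (increasing processing time): T2 T1 T4 T3.
T2: 0→4, due 23, lateness -19
T1: 4→10, due 28, lateness -18
T4: 10→20, due 19, lateness 1
T3: 20→31, due 29, lateness 2
Maximum = 2.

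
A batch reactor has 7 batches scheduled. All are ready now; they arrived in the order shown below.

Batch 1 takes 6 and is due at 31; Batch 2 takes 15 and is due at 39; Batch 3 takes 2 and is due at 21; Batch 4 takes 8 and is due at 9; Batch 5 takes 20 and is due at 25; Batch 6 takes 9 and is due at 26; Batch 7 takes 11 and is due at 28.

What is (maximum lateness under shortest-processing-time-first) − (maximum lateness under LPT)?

-8

SPT (increasing processing time): Batch 3 Batch 1 Batch 4 Batch 6 Batch 7 Batch 2 Batch 5.
Batch 3: 0→2, due 21, lateness -19
Batch 1: 2→8, due 31, lateness -23
Batch 4: 8→16, due 9, lateness 7
Batch 6: 16→25, due 26, lateness -1
Batch 7: 25→36, due 28, lateness 8
Batch 2: 36→51, due 39, lateness 12
Batch 5: 51→71, due 25, lateness 46
Maximum = 46.
LPT (decreasing processing time): Batch 5 Batch 2 Batch 7 Batch 6 Batch 4 Batch 1 Batch 3.
Batch 5: 0→20, due 25, lateness -5
Batch 2: 20→35, due 39, lateness -4
Batch 7: 35→46, due 28, lateness 18
Batch 6: 46→55, due 26, lateness 29
Batch 4: 55→63, due 9, lateness 54
Batch 1: 63→69, due 31, lateness 38
Batch 3: 69→71, due 21, lateness 50
Maximum = 54.
Difference = 46 − 54 = -8.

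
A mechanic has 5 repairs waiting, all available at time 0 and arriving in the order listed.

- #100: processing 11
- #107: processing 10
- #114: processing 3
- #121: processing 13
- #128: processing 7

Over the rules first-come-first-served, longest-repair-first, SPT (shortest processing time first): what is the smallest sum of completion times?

FIFO (arrival order): #100 #107 #114 #121 #128.
#100: 0→11
#107: 11→21
#114: 21→24
#121: 24→37
#128: 37→44
Sum = 11+21+24+37+44 = 137.
LPT (decreasing processing time): #121 #100 #107 #128 #114.
#121: 0→13
#100: 13→24
#107: 24→34
#128: 34→41
#114: 41→44
Sum = 13+24+34+41+44 = 156.
SPT (increasing processing time): #114 #128 #107 #100 #121.
#114: 0→3
#128: 3→10
#107: 10→20
#100: 20→31
#121: 31→44
Sum = 3+10+20+31+44 = 108.
FIFO 137, LPT 156, SPT 108 → minimum 108.

108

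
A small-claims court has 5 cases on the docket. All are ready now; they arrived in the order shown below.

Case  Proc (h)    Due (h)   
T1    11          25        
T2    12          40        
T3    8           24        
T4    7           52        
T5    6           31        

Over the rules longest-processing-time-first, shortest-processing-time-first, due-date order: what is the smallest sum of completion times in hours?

116

LPT (decreasing processing time): T2 T1 T3 T4 T5.
T2: 0→12
T1: 12→23
T3: 23→31
T4: 31→38
T5: 38→44
Sum = 12+23+31+38+44 = 148.
SPT (increasing processing time): T5 T4 T3 T1 T2.
T5: 0→6
T4: 6→13
T3: 13→21
T1: 21→32
T2: 32→44
Sum = 6+13+21+32+44 = 116.
EDD (increasing due date): T3 T1 T5 T2 T4.
T3: 0→8
T1: 8→19
T5: 19→25
T2: 25→37
T4: 37→44
Sum = 8+19+25+37+44 = 133.
LPT 148, SPT 116, EDD 133 → minimum 116.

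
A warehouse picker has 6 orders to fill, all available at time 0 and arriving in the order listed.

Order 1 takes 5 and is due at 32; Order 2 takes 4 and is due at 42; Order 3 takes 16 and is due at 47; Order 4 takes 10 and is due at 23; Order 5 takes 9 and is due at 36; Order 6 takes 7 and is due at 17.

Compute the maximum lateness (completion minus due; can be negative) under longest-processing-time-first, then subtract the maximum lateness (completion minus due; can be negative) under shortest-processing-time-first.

LPT (decreasing processing time): Order 3 Order 4 Order 5 Order 6 Order 1 Order 2.
Order 3: 0→16, due 47, lateness -31
Order 4: 16→26, due 23, lateness 3
Order 5: 26→35, due 36, lateness -1
Order 6: 35→42, due 17, lateness 25
Order 1: 42→47, due 32, lateness 15
Order 2: 47→51, due 42, lateness 9
Maximum = 25.
SPT (increasing processing time): Order 2 Order 1 Order 6 Order 5 Order 4 Order 3.
Order 2: 0→4, due 42, lateness -38
Order 1: 4→9, due 32, lateness -23
Order 6: 9→16, due 17, lateness -1
Order 5: 16→25, due 36, lateness -11
Order 4: 25→35, due 23, lateness 12
Order 3: 35→51, due 47, lateness 4
Maximum = 12.
Difference = 25 − 12 = 13.

13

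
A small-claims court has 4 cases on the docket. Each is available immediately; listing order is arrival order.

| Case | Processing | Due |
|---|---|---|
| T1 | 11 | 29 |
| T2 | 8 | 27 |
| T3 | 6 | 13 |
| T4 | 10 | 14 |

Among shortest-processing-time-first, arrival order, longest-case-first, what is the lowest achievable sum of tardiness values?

16

SPT (increasing processing time): T3 T2 T4 T1.
T3: 0→6, due 13, tardiness 0
T2: 6→14, due 27, tardiness 0
T4: 14→24, due 14, tardiness 10
T1: 24→35, due 29, tardiness 6
Sum = 0+0+10+6 = 16.
FIFO (arrival order): T1 T2 T3 T4.
T1: 0→11, due 29, tardiness 0
T2: 11→19, due 27, tardiness 0
T3: 19→25, due 13, tardiness 12
T4: 25→35, due 14, tardiness 21
Sum = 0+0+12+21 = 33.
LPT (decreasing processing time): T1 T4 T2 T3.
T1: 0→11, due 29, tardiness 0
T4: 11→21, due 14, tardiness 7
T2: 21→29, due 27, tardiness 2
T3: 29→35, due 13, tardiness 22
Sum = 0+7+2+22 = 31.
SPT 16, FIFO 33, LPT 31 → minimum 16.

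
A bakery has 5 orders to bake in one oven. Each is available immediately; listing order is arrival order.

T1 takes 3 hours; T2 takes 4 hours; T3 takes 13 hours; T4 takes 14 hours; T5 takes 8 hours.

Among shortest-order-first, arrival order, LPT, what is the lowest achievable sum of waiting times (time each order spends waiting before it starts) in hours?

SPT (increasing processing time): T1 T2 T5 T3 T4.
T1: waits 0, runs 0→3
T2: waits 3, runs 3→7
T5: waits 7, runs 7→15
T3: waits 15, runs 15→28
T4: waits 28, runs 28→42
Sum = 0+3+7+15+28 = 53.
FIFO (arrival order): T1 T2 T3 T4 T5.
T1: waits 0, runs 0→3
T2: waits 3, runs 3→7
T3: waits 7, runs 7→20
T4: waits 20, runs 20→34
T5: waits 34, runs 34→42
Sum = 0+3+7+20+34 = 64.
LPT (decreasing processing time): T4 T3 T5 T2 T1.
T4: waits 0, runs 0→14
T3: waits 14, runs 14→27
T5: waits 27, runs 27→35
T2: waits 35, runs 35→39
T1: waits 39, runs 39→42
Sum = 0+14+27+35+39 = 115.
SPT 53, FIFO 64, LPT 115 → minimum 53.

53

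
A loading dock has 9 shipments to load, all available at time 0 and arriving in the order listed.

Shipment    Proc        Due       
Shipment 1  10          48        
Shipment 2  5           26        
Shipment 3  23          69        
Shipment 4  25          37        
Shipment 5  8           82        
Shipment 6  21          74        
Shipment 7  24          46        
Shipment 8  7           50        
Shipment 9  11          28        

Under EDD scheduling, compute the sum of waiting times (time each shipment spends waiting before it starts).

EDD (increasing due date): Shipment 2 Shipment 9 Shipment 4 Shipment 7 Shipment 1 Shipment 8 Shipment 3 Shipment 6 Shipment 5.
Shipment 2: waits 0, runs 0→5
Shipment 9: waits 5, runs 5→16
Shipment 4: waits 16, runs 16→41
Shipment 7: waits 41, runs 41→65
Shipment 1: waits 65, runs 65→75
Shipment 8: waits 75, runs 75→82
Shipment 3: waits 82, runs 82→105
Shipment 6: waits 105, runs 105→126
Shipment 5: waits 126, runs 126→134
Sum = 0+5+16+41+65+75+82+105+126 = 515.

515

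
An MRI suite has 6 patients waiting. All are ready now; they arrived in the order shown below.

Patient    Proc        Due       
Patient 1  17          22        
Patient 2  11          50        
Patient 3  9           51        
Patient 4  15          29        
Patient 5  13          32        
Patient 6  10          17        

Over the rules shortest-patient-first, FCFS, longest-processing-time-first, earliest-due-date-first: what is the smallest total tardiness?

SPT (increasing processing time): Patient 3 Patient 6 Patient 2 Patient 5 Patient 4 Patient 1.
Patient 3: 0→9, due 51, tardiness 0
Patient 6: 9→19, due 17, tardiness 2
Patient 2: 19→30, due 50, tardiness 0
Patient 5: 30→43, due 32, tardiness 11
Patient 4: 43→58, due 29, tardiness 29
Patient 1: 58→75, due 22, tardiness 53
Sum = 0+2+0+11+29+53 = 95.
FIFO (arrival order): Patient 1 Patient 2 Patient 3 Patient 4 Patient 5 Patient 6.
Patient 1: 0→17, due 22, tardiness 0
Patient 2: 17→28, due 50, tardiness 0
Patient 3: 28→37, due 51, tardiness 0
Patient 4: 37→52, due 29, tardiness 23
Patient 5: 52→65, due 32, tardiness 33
Patient 6: 65→75, due 17, tardiness 58
Sum = 0+0+0+23+33+58 = 114.
LPT (decreasing processing time): Patient 1 Patient 4 Patient 5 Patient 2 Patient 6 Patient 3.
Patient 1: 0→17, due 22, tardiness 0
Patient 4: 17→32, due 29, tardiness 3
Patient 5: 32→45, due 32, tardiness 13
Patient 2: 45→56, due 50, tardiness 6
Patient 6: 56→66, due 17, tardiness 49
Patient 3: 66→75, due 51, tardiness 24
Sum = 0+3+13+6+49+24 = 95.
EDD (increasing due date): Patient 6 Patient 1 Patient 4 Patient 5 Patient 2 Patient 3.
Patient 6: 0→10, due 17, tardiness 0
Patient 1: 10→27, due 22, tardiness 5
Patient 4: 27→42, due 29, tardiness 13
Patient 5: 42→55, due 32, tardiness 23
Patient 2: 55→66, due 50, tardiness 16
Patient 3: 66→75, due 51, tardiness 24
Sum = 0+5+13+23+16+24 = 81.
SPT 95, FIFO 114, LPT 95, EDD 81 → minimum 81.

81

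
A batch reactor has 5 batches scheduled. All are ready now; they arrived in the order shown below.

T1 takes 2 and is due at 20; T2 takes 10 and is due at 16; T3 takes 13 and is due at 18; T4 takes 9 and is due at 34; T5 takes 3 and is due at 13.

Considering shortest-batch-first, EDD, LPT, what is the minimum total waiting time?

45

SPT (increasing processing time): T1 T5 T4 T2 T3.
T1: waits 0, runs 0→2
T5: waits 2, runs 2→5
T4: waits 5, runs 5→14
T2: waits 14, runs 14→24
T3: waits 24, runs 24→37
Sum = 0+2+5+14+24 = 45.
EDD (increasing due date): T5 T2 T3 T1 T4.
T5: waits 0, runs 0→3
T2: waits 3, runs 3→13
T3: waits 13, runs 13→26
T1: waits 26, runs 26→28
T4: waits 28, runs 28→37
Sum = 0+3+13+26+28 = 70.
LPT (decreasing processing time): T3 T2 T4 T5 T1.
T3: waits 0, runs 0→13
T2: waits 13, runs 13→23
T4: waits 23, runs 23→32
T5: waits 32, runs 32→35
T1: waits 35, runs 35→37
Sum = 0+13+23+32+35 = 103.
SPT 45, EDD 70, LPT 103 → minimum 45.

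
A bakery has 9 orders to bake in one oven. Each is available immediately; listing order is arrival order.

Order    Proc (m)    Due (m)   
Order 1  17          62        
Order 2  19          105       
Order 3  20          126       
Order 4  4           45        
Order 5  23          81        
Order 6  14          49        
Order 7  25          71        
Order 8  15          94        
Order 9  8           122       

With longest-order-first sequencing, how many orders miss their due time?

LPT (decreasing processing time): Order 7 Order 5 Order 3 Order 2 Order 1 Order 8 Order 6 Order 9 Order 4.
Order 7: 0→25, due 71, tardiness 0
Order 5: 25→48, due 81, tardiness 0
Order 3: 48→68, due 126, tardiness 0
Order 2: 68→87, due 105, tardiness 0
Order 1: 87→104, due 62, tardiness 42
Order 8: 104→119, due 94, tardiness 25
Order 6: 119→133, due 49, tardiness 84
Order 9: 133→141, due 122, tardiness 19
Order 4: 141→145, due 45, tardiness 100
Late orders: 5.

5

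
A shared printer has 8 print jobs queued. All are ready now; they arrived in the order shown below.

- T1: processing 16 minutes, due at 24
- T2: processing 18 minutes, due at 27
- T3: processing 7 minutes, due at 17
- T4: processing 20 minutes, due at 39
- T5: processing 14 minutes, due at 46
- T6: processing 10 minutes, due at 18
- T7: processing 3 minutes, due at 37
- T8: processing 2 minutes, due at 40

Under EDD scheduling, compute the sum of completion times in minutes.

EDD (increasing due date): T3 T6 T1 T2 T7 T4 T8 T5.
T3: 0→7
T6: 7→17
T1: 17→33
T2: 33→51
T7: 51→54
T4: 54→74
T8: 74→76
T5: 76→90
Sum = 7+17+33+51+54+74+76+90 = 402.

402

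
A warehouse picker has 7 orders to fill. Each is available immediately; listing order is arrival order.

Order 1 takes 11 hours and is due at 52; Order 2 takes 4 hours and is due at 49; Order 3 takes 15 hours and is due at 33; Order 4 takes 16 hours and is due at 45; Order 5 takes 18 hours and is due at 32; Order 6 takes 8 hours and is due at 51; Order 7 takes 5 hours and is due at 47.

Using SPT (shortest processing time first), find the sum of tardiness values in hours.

69

SPT (increasing processing time): Order 2 Order 7 Order 6 Order 1 Order 3 Order 4 Order 5.
Order 2: 0→4, due 49, tardiness 0
Order 7: 4→9, due 47, tardiness 0
Order 6: 9→17, due 51, tardiness 0
Order 1: 17→28, due 52, tardiness 0
Order 3: 28→43, due 33, tardiness 10
Order 4: 43→59, due 45, tardiness 14
Order 5: 59→77, due 32, tardiness 45
Sum = 0+0+0+0+10+14+45 = 69.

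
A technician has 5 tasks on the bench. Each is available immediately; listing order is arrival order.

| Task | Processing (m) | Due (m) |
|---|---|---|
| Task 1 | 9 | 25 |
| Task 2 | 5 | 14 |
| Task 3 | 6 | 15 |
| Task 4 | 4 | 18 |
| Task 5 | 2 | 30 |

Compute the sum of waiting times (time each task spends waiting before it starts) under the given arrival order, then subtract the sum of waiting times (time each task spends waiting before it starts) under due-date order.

FIFO (arrival order): Task 1 Task 2 Task 3 Task 4 Task 5.
Task 1: waits 0, runs 0→9
Task 2: waits 9, runs 9→14
Task 3: waits 14, runs 14→20
Task 4: waits 20, runs 20→24
Task 5: waits 24, runs 24→26
Sum = 0+9+14+20+24 = 67.
EDD (increasing due date): Task 2 Task 3 Task 4 Task 1 Task 5.
Task 2: waits 0, runs 0→5
Task 3: waits 5, runs 5→11
Task 4: waits 11, runs 11→15
Task 1: waits 15, runs 15→24
Task 5: waits 24, runs 24→26
Sum = 0+5+11+15+24 = 55.
Difference = 67 − 55 = 12.

12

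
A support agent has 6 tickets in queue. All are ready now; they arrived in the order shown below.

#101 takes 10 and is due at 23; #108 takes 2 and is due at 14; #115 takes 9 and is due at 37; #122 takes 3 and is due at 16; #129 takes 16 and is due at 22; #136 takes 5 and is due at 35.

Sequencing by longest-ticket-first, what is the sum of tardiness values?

66

LPT (decreasing processing time): #129 #101 #115 #136 #122 #108.
#129: 0→16, due 22, tardiness 0
#101: 16→26, due 23, tardiness 3
#115: 26→35, due 37, tardiness 0
#136: 35→40, due 35, tardiness 5
#122: 40→43, due 16, tardiness 27
#108: 43→45, due 14, tardiness 31
Sum = 0+3+0+5+27+31 = 66.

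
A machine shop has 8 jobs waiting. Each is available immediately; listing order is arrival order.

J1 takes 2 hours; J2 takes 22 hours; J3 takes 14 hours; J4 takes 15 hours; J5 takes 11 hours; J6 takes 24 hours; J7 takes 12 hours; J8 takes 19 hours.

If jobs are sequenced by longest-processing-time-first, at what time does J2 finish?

46

LPT (decreasing processing time): J6 J2 J8 J4 J3 J7 J5 J1.
J6: 0→24
J2: 24→46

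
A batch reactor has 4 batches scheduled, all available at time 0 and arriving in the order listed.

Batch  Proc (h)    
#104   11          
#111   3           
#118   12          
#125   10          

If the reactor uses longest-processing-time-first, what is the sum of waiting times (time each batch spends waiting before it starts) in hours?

68

LPT (decreasing processing time): #118 #104 #125 #111.
#118: waits 0, runs 0→12
#104: waits 12, runs 12→23
#125: waits 23, runs 23→33
#111: waits 33, runs 33→36
Sum = 0+12+23+33 = 68.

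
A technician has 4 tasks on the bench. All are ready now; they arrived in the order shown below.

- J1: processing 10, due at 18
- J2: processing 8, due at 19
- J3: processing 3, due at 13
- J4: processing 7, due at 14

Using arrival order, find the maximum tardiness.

14

FIFO (arrival order): J1 J2 J3 J4.
J1: 0→10, due 18, tardiness 0
J2: 10→18, due 19, tardiness 0
J3: 18→21, due 13, tardiness 8
J4: 21→28, due 14, tardiness 14
Maximum = 14.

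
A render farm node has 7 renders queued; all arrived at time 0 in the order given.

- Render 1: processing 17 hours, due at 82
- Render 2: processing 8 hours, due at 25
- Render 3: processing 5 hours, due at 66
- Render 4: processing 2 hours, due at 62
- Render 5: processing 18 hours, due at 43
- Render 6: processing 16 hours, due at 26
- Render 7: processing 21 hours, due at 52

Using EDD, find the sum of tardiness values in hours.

23

EDD (increasing due date): Render 2 Render 6 Render 5 Render 7 Render 4 Render 3 Render 1.
Render 2: 0→8, due 25, tardiness 0
Render 6: 8→24, due 26, tardiness 0
Render 5: 24→42, due 43, tardiness 0
Render 7: 42→63, due 52, tardiness 11
Render 4: 63→65, due 62, tardiness 3
Render 3: 65→70, due 66, tardiness 4
Render 1: 70→87, due 82, tardiness 5
Sum = 0+0+0+11+3+4+5 = 23.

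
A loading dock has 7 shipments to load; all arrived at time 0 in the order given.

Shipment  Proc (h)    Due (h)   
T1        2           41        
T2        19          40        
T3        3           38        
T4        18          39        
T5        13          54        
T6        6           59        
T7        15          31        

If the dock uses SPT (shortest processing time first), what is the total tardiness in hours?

SPT (increasing processing time): T1 T3 T6 T5 T7 T4 T2.
T1: 0→2, due 41, tardiness 0
T3: 2→5, due 38, tardiness 0
T6: 5→11, due 59, tardiness 0
T5: 11→24, due 54, tardiness 0
T7: 24→39, due 31, tardiness 8
T4: 39→57, due 39, tardiness 18
T2: 57→76, due 40, tardiness 36
Sum = 0+0+0+0+8+18+36 = 62.

62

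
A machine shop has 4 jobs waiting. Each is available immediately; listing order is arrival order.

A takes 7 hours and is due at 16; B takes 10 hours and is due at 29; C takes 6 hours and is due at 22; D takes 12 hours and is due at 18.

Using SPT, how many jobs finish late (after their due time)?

SPT (increasing processing time): C A B D.
C: 0→6, due 22, tardiness 0
A: 6→13, due 16, tardiness 0
B: 13→23, due 29, tardiness 0
D: 23→35, due 18, tardiness 17
Late jobs: 1.

1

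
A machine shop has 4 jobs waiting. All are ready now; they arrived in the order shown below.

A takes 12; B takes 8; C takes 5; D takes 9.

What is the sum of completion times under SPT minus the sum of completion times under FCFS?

-17

SPT (increasing processing time): C B D A.
C: 0→5
B: 5→13
D: 13→22
A: 22→34
Sum = 5+13+22+34 = 74.
FIFO (arrival order): A B C D.
A: 0→12
B: 12→20
C: 20→25
D: 25→34
Sum = 12+20+25+34 = 91.
Difference = 74 − 91 = -17.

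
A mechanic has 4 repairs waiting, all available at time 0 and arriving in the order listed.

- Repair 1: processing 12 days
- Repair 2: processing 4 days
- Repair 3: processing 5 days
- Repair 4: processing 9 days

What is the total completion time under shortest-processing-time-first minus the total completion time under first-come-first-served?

SPT (increasing processing time): Repair 2 Repair 3 Repair 4 Repair 1.
Repair 2: 0→4
Repair 3: 4→9
Repair 4: 9→18
Repair 1: 18→30
Sum = 4+9+18+30 = 61.
FIFO (arrival order): Repair 1 Repair 2 Repair 3 Repair 4.
Repair 1: 0→12
Repair 2: 12→16
Repair 3: 16→21
Repair 4: 21→30
Sum = 12+16+21+30 = 79.
Difference = 61 − 79 = -18.

-18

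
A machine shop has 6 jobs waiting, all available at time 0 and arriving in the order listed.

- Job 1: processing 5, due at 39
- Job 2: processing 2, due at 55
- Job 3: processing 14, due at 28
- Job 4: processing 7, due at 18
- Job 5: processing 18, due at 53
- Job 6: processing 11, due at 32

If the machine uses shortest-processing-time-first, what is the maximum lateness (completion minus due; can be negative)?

SPT (increasing processing time): Job 2 Job 1 Job 4 Job 6 Job 3 Job 5.
Job 2: 0→2, due 55, lateness -53
Job 1: 2→7, due 39, lateness -32
Job 4: 7→14, due 18, lateness -4
Job 6: 14→25, due 32, lateness -7
Job 3: 25→39, due 28, lateness 11
Job 5: 39→57, due 53, lateness 4
Maximum = 11.

11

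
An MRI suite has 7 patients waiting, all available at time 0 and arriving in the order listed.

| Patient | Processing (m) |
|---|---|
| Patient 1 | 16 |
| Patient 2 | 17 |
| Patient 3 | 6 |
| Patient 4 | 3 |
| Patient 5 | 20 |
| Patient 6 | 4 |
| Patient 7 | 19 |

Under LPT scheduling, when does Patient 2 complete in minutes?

56

LPT (decreasing processing time): Patient 5 Patient 7 Patient 2 Patient 1 Patient 3 Patient 6 Patient 4.
Patient 5: 0→20
Patient 7: 20→39
Patient 2: 39→56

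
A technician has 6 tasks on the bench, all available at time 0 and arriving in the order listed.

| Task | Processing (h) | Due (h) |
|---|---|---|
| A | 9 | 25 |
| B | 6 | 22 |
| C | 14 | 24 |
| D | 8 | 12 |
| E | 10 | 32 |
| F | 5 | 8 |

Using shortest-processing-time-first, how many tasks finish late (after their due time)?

4

SPT (increasing processing time): F B D A E C.
F: 0→5, due 8, tardiness 0
B: 5→11, due 22, tardiness 0
D: 11→19, due 12, tardiness 7
A: 19→28, due 25, tardiness 3
E: 28→38, due 32, tardiness 6
C: 38→52, due 24, tardiness 28
Late tasks: 4.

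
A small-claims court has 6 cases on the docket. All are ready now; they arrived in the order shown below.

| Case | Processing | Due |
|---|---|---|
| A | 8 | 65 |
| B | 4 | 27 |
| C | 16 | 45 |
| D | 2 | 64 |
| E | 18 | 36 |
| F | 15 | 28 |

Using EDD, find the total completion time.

231

EDD (increasing due date): B F E C D A.
B: 0→4
F: 4→19
E: 19→37
C: 37→53
D: 53→55
A: 55→63
Sum = 4+19+37+53+55+63 = 231.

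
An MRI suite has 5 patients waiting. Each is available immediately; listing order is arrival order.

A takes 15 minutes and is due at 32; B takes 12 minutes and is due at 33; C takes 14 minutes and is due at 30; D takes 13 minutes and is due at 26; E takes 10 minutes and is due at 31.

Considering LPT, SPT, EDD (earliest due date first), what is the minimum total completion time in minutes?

LPT (decreasing processing time): A C D B E.
A: 0→15
C: 15→29
D: 29→42
B: 42→54
E: 54→64
Sum = 15+29+42+54+64 = 204.
SPT (increasing processing time): E B D C A.
E: 0→10
B: 10→22
D: 22→35
C: 35→49
A: 49→64
Sum = 10+22+35+49+64 = 180.
EDD (increasing due date): D C E A B.
D: 0→13
C: 13→27
E: 27→37
A: 37→52
B: 52→64
Sum = 13+27+37+52+64 = 193.
LPT 204, SPT 180, EDD 193 → minimum 180.

180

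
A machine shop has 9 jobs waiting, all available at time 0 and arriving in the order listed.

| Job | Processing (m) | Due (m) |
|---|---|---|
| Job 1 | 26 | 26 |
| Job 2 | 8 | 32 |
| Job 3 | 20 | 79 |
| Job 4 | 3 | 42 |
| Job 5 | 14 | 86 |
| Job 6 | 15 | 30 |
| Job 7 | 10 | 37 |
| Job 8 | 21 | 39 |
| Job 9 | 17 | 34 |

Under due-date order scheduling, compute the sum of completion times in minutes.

EDD (increasing due date): Job 1 Job 6 Job 2 Job 9 Job 7 Job 8 Job 4 Job 3 Job 5.
Job 1: 0→26
Job 6: 26→41
Job 2: 41→49
Job 9: 49→66
Job 7: 66→76
Job 8: 76→97
Job 4: 97→100
Job 3: 100→120
Job 5: 120→134
Sum = 26+41+49+66+76+97+100+120+134 = 709.

709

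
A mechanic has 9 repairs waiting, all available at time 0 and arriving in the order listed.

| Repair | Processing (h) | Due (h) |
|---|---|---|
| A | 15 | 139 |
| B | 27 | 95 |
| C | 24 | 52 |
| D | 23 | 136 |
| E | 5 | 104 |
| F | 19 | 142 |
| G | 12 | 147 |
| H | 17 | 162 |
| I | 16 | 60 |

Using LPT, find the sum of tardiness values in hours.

LPT (decreasing processing time): B C D F H I A G E.
B: 0→27, due 95, tardiness 0
C: 27→51, due 52, tardiness 0
D: 51→74, due 136, tardiness 0
F: 74→93, due 142, tardiness 0
H: 93→110, due 162, tardiness 0
I: 110→126, due 60, tardiness 66
A: 126→141, due 139, tardiness 2
G: 141→153, due 147, tardiness 6
E: 153→158, due 104, tardiness 54
Sum = 0+0+0+0+0+66+2+6+54 = 128.

128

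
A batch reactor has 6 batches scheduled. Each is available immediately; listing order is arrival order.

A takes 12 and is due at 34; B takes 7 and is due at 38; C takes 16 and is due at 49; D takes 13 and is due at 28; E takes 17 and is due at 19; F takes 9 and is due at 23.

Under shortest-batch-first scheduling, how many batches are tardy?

SPT (increasing processing time): B F A D C E.
B: 0→7, due 38, tardiness 0
F: 7→16, due 23, tardiness 0
A: 16→28, due 34, tardiness 0
D: 28→41, due 28, tardiness 13
C: 41→57, due 49, tardiness 8
E: 57→74, due 19, tardiness 55
Late batches: 3.

3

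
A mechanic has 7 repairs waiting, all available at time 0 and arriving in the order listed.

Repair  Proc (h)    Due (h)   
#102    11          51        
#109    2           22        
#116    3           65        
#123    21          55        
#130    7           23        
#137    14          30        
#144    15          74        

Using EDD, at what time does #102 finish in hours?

34

EDD (increasing due date): #109 #130 #137 #102 #123 #116 #144.
#109: 0→2
#130: 2→9
#137: 9→23
#102: 23→34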